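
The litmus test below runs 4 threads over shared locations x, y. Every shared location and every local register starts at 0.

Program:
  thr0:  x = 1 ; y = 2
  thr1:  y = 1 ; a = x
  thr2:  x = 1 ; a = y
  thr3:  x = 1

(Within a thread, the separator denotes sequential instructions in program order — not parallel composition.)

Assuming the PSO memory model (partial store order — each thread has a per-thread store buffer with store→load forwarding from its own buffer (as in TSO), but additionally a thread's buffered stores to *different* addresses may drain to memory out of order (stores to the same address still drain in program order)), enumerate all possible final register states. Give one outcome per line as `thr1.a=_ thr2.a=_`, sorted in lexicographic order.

thr1.a=0 thr2.a=0
thr1.a=0 thr2.a=1
thr1.a=0 thr2.a=2
thr1.a=1 thr2.a=0
thr1.a=1 thr2.a=1
thr1.a=1 thr2.a=2

outcome vector order: (thr1.a,thr2.a)
|PSO outcomes| = 6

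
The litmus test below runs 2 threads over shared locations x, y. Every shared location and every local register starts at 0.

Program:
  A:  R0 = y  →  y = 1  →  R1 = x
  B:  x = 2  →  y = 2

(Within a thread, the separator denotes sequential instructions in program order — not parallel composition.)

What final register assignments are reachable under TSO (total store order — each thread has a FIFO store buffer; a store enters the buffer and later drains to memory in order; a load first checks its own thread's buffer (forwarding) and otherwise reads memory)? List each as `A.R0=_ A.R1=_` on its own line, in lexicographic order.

outcome vector order: (A.R0,A.R1)
|TSO outcomes| = 3

A.R0=0 A.R1=0
A.R0=0 A.R1=2
A.R0=2 A.R1=2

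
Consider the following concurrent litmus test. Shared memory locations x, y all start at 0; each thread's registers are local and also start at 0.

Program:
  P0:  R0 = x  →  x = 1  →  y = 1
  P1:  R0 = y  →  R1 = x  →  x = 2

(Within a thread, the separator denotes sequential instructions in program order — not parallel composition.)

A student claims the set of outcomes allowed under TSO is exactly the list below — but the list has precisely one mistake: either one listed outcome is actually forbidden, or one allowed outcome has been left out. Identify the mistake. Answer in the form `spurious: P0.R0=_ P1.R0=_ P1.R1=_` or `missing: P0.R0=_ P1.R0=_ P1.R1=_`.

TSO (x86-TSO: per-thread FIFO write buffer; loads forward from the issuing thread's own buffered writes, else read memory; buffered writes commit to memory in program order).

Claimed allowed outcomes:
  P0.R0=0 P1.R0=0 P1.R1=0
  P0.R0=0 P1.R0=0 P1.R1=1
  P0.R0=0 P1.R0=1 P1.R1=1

outcome vector order: (P0.R0,P1.R0,P1.R1)
under TSO → (0,0,0), (0,0,1), (0,1,1), (2,0,0)
TSO∖claimed = {(2,0,0)}

missing: P0.R0=2 P1.R0=0 P1.R1=0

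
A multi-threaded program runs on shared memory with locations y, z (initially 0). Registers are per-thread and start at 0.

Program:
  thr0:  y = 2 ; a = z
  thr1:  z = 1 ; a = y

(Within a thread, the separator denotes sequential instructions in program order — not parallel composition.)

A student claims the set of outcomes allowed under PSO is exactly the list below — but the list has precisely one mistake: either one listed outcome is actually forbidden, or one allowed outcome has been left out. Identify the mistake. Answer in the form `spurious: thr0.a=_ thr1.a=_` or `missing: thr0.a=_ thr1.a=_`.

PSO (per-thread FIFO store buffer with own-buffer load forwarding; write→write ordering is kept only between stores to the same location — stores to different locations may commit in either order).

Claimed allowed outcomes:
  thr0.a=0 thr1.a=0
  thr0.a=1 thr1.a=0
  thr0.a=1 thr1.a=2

outcome vector order: (thr0.a,thr1.a)
under PSO → 0/0, 0/2, 1/0, 1/2
PSO∖claimed = {0/2}

missing: thr0.a=0 thr1.a=2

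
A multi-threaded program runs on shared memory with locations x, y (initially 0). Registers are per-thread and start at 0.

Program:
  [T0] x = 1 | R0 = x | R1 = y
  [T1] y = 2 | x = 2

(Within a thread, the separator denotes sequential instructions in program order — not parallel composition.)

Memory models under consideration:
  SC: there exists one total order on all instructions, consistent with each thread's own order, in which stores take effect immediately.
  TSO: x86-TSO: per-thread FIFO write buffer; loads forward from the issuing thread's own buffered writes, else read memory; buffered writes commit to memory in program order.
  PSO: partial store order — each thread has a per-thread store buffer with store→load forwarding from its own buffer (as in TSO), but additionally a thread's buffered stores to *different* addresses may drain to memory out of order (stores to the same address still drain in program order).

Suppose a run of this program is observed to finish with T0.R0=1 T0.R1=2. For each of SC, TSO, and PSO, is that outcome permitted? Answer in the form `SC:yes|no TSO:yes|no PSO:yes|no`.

outcome vector order: (T0.R0,T0.R1)
SC (3): <1 0>; <1 2>; <2 2>
TSO (3): <1 0>; <1 2>; <2 2>
PSO (4): <1 0>; <1 2>; <2 0>; <2 2>
target <1 2> ∈ {SC,TSO,PSO}

SC:yes TSO:yes PSO:yes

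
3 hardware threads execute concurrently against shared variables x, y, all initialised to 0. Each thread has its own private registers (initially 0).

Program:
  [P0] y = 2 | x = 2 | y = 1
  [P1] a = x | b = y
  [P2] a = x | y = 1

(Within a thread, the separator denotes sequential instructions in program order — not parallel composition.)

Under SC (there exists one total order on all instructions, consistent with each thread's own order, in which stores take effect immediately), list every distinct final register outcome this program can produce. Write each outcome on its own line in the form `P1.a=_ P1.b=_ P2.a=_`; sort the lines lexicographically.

outcome vector order: (P1.a,P1.b,P2.a)
|SC outcomes| = 10

P1.a=0 P1.b=0 P2.a=0
P1.a=0 P1.b=0 P2.a=2
P1.a=0 P1.b=1 P2.a=0
P1.a=0 P1.b=1 P2.a=2
P1.a=0 P1.b=2 P2.a=0
P1.a=0 P1.b=2 P2.a=2
P1.a=2 P1.b=1 P2.a=0
P1.a=2 P1.b=1 P2.a=2
P1.a=2 P1.b=2 P2.a=0
P1.a=2 P1.b=2 P2.a=2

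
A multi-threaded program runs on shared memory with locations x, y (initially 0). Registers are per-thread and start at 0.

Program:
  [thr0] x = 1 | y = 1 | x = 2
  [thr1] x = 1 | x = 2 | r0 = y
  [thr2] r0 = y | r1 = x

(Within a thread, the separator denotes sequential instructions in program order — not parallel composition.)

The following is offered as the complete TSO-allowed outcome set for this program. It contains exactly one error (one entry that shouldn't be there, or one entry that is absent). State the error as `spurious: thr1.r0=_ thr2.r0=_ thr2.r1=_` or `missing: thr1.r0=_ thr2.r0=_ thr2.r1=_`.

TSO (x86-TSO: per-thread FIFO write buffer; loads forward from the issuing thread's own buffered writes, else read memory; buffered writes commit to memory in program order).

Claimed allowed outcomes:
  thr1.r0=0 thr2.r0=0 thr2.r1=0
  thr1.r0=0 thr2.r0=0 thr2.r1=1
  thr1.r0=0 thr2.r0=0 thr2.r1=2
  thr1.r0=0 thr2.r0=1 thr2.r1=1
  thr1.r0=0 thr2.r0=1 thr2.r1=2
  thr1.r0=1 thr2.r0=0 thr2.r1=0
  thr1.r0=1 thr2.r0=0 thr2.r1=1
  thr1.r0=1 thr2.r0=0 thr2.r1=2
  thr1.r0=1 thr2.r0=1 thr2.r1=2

outcome vector order: (thr1.r0,thr2.r0,thr2.r1)
[TSO] allowed = {(0,0,0) (0,0,1) (0,0,2) (0,1,1) (0,1,2) (1,0,0) (1,0,1) (1,0,2) (1,1,1) (1,1,2)}
TSO∖claimed = {(1,1,1)}

missing: thr1.r0=1 thr2.r0=1 thr2.r1=1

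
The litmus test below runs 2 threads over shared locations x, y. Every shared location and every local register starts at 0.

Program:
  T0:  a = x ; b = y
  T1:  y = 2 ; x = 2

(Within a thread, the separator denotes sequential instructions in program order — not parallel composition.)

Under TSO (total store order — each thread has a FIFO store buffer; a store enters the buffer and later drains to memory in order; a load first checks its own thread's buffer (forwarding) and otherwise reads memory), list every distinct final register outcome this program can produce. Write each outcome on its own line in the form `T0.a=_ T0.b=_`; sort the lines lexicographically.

outcome vector order: (T0.a,T0.b)
|TSO outcomes| = 3

T0.a=0 T0.b=0
T0.a=0 T0.b=2
T0.a=2 T0.b=2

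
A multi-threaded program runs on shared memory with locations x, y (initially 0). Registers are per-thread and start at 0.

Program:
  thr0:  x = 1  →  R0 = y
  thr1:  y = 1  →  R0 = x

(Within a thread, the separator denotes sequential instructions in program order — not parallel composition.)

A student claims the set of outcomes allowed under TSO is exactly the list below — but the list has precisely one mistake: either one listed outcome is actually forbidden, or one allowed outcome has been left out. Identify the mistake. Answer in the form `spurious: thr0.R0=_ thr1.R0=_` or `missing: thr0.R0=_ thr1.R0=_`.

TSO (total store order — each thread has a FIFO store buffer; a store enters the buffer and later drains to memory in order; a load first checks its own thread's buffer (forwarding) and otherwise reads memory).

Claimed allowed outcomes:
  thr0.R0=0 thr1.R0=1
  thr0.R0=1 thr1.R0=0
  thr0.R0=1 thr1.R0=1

missing: thr0.R0=0 thr1.R0=0

outcome vector order: (thr0.R0,thr1.R0)
TSO: 4 outcomes — {0/0 0/1 1/0 1/1}
TSO∖claimed = {0/0}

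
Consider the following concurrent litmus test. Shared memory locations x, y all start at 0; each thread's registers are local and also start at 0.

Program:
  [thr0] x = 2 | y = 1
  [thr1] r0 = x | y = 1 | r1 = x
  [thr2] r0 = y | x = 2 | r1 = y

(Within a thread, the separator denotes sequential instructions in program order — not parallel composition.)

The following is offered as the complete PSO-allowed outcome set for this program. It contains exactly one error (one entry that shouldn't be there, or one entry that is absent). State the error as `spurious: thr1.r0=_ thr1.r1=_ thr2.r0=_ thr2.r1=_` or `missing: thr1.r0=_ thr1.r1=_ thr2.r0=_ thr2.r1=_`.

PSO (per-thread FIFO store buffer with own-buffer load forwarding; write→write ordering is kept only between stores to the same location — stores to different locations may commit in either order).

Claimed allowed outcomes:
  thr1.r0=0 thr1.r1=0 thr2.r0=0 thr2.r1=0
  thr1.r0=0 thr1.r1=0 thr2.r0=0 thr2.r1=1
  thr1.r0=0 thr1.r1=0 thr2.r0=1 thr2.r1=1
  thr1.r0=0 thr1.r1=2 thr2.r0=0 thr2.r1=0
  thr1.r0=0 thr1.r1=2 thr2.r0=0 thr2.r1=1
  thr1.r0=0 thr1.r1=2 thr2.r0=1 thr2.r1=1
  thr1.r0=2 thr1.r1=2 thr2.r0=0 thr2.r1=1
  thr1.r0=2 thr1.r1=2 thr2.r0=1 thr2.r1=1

outcome vector order: (thr1.r0,thr1.r1,thr2.r0,thr2.r1)
[PSO] allowed = {0000, 0001, 0011, 0200, 0201, 0211, 2200, 2201, 2211}
PSO∖claimed = {2200}

missing: thr1.r0=2 thr1.r1=2 thr2.r0=0 thr2.r1=0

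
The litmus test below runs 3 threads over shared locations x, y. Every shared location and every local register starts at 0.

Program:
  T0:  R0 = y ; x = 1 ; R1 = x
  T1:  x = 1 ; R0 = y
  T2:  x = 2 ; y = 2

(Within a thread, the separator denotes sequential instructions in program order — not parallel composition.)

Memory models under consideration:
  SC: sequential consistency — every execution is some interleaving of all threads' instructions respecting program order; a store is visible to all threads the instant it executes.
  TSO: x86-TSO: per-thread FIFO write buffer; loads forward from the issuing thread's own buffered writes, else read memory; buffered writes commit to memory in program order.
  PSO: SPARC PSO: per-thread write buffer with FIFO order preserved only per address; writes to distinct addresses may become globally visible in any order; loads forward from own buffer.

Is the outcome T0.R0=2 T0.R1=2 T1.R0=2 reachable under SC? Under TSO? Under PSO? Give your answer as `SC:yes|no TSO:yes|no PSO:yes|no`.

outcome vector order: (T0.R0,T0.R1,T1.R0)
SC: 6 outcomes — {(0,1,0) (0,1,2) (0,2,0) (0,2,2) (2,1,0) (2,1,2)}
TSO: 6 outcomes — {(0,1,0) (0,1,2) (0,2,0) (0,2,2) (2,1,0) (2,1,2)}
PSO: 8 outcomes — {(0,1,0) (0,1,2) (0,2,0) (0,2,2) (2,1,0) (2,1,2) (2,2,0) (2,2,2)}
target (2,2,2) ∈ {PSO}

SC:no TSO:no PSO:yes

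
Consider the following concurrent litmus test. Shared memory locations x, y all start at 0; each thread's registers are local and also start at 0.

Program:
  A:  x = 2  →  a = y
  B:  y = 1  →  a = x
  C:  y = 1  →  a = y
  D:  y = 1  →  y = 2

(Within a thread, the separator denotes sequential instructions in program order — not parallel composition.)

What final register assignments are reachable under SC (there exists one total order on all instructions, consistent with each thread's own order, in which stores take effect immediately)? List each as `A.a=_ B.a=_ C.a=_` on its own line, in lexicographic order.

outcome vector order: (A.a,B.a,C.a)
|SC outcomes| = 10

A.a=0 B.a=2 C.a=1
A.a=0 B.a=2 C.a=2
A.a=1 B.a=0 C.a=1
A.a=1 B.a=0 C.a=2
A.a=1 B.a=2 C.a=1
A.a=1 B.a=2 C.a=2
A.a=2 B.a=0 C.a=1
A.a=2 B.a=0 C.a=2
A.a=2 B.a=2 C.a=1
A.a=2 B.a=2 C.a=2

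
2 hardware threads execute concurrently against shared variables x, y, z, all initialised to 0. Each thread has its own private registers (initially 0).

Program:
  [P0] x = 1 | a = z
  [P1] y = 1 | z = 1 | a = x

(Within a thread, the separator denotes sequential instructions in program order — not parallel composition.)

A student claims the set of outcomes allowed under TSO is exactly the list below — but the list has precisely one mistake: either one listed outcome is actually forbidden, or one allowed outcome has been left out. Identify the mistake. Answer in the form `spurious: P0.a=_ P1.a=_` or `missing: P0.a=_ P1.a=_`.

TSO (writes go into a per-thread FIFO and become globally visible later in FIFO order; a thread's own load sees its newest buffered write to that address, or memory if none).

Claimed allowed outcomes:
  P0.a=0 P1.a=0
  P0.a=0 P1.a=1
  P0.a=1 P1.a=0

outcome vector order: (P0.a,P1.a)
TSO (4): (0,0) (0,1) (1,0) (1,1)
TSO∖claimed = {(1,1)}

missing: P0.a=1 P1.a=1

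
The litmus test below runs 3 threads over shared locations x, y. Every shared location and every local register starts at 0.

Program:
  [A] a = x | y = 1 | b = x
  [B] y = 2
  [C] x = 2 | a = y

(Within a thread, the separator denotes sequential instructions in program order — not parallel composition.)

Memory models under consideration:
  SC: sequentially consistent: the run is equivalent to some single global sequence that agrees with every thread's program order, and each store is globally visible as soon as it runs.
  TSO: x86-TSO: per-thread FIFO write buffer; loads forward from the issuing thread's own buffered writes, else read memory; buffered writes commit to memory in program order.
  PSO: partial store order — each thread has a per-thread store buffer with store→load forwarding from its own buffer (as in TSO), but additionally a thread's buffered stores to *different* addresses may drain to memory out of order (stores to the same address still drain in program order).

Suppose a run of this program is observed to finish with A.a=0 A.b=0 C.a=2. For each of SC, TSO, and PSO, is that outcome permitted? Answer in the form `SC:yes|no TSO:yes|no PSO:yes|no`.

SC:yes TSO:yes PSO:yes

outcome vector order: (A.a,A.b,C.a)
SC (8): <0 0 1>; <0 0 2>; <0 2 0>; <0 2 1>; <0 2 2>; <2 2 0>; <2 2 1>; <2 2 2>
TSO (9): <0 0 0>; <0 0 1>; <0 0 2>; <0 2 0>; <0 2 1>; <0 2 2>; <2 2 0>; <2 2 1>; <2 2 2>
PSO (9): <0 0 0>; <0 0 1>; <0 0 2>; <0 2 0>; <0 2 1>; <0 2 2>; <2 2 0>; <2 2 1>; <2 2 2>
target <0 0 2> ∈ {SC,TSO,PSO}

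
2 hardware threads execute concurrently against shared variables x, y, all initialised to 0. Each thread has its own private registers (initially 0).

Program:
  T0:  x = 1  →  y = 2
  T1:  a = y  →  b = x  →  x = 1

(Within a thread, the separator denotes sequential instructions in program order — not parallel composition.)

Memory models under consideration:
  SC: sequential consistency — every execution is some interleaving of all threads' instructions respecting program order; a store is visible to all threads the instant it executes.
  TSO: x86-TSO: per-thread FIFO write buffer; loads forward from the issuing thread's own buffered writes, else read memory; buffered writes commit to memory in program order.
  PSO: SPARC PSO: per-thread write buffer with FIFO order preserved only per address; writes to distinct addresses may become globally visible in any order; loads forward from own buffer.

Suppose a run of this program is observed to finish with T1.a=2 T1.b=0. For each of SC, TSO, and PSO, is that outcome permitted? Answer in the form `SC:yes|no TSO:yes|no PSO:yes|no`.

SC:no TSO:no PSO:yes

outcome vector order: (T1.a,T1.b)
SC (3): 00; 01; 21
TSO (3): 00; 01; 21
PSO (4): 00; 01; 20; 21
target 20 ∈ {PSO}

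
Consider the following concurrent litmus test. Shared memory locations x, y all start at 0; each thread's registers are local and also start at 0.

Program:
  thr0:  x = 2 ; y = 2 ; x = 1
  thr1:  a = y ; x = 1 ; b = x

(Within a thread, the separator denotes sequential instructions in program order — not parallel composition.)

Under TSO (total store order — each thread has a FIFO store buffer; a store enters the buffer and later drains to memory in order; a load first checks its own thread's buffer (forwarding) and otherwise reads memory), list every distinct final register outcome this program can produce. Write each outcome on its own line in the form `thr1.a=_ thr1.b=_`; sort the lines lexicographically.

thr1.a=0 thr1.b=1
thr1.a=0 thr1.b=2
thr1.a=2 thr1.b=1

outcome vector order: (thr1.a,thr1.b)
|TSO outcomes| = 3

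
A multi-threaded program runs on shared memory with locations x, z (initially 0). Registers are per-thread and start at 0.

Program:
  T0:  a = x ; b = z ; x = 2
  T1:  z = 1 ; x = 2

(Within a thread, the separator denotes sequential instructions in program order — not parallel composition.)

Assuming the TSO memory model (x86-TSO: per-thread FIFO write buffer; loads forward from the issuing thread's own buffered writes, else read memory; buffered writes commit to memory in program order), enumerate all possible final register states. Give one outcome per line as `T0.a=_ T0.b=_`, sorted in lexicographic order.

T0.a=0 T0.b=0
T0.a=0 T0.b=1
T0.a=2 T0.b=1

outcome vector order: (T0.a,T0.b)
|TSO outcomes| = 3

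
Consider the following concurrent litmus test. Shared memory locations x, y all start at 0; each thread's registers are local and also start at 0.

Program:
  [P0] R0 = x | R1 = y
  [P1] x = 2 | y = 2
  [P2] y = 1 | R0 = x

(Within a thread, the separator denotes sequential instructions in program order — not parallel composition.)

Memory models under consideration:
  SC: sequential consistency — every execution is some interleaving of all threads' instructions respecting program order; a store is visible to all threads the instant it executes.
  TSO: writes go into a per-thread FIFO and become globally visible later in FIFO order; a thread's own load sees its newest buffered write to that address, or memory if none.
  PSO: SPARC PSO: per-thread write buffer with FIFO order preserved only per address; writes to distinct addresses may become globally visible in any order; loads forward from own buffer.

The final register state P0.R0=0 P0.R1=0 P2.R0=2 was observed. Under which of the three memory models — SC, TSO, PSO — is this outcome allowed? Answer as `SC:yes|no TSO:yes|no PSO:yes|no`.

outcome vector order: (P0.R0,P0.R1,P2.R0)
[SC] allowed = {000, 002, 010, 012, 020, 022, 202, 210, 212, 220, 222}
[TSO] allowed = {000, 002, 010, 012, 020, 022, 200, 202, 210, 212, 220, 222}
[PSO] allowed = {000, 002, 010, 012, 020, 022, 200, 202, 210, 212, 220, 222}
target 002 ∈ {SC,TSO,PSO}

SC:yes TSO:yes PSO:yes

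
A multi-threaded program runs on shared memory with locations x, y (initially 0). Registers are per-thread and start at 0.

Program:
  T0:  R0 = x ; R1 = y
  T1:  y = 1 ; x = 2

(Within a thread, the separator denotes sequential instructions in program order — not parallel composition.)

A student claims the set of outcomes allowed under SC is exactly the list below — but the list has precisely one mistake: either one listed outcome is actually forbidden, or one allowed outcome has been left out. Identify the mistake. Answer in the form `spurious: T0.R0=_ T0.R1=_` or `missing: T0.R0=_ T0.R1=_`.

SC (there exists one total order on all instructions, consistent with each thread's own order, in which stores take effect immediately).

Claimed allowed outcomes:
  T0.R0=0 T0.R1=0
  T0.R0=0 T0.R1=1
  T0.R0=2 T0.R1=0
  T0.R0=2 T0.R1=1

outcome vector order: (T0.R0,T0.R1)
[SC] allowed = {00 01 21}
claimed∖SC = {20}

spurious: T0.R0=2 T0.R1=0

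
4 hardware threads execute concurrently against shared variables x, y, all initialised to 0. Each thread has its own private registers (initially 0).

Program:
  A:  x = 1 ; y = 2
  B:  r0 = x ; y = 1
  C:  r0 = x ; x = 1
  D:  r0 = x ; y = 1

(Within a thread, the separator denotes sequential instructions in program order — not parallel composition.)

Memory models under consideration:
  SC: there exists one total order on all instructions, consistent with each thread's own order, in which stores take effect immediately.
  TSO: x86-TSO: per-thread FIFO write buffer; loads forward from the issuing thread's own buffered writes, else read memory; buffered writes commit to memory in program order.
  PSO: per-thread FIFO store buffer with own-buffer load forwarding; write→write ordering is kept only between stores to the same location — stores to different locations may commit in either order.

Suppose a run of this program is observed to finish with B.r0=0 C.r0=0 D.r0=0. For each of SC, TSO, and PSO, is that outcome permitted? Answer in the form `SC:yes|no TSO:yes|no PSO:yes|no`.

SC:yes TSO:yes PSO:yes

outcome vector order: (B.r0,C.r0,D.r0)
under SC → 0/0/0 0/0/1 0/1/0 0/1/1 1/0/0 1/0/1 1/1/0 1/1/1
under TSO → 0/0/0 0/0/1 0/1/0 0/1/1 1/0/0 1/0/1 1/1/0 1/1/1
under PSO → 0/0/0 0/0/1 0/1/0 0/1/1 1/0/0 1/0/1 1/1/0 1/1/1
target 0/0/0 ∈ {SC,TSO,PSO}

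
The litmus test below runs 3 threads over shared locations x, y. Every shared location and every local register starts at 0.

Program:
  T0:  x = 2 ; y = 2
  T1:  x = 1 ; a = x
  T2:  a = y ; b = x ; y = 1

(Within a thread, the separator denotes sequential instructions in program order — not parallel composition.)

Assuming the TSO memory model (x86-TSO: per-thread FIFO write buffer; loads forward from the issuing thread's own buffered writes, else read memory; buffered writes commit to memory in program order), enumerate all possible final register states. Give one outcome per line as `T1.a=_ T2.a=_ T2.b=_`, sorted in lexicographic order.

T1.a=1 T2.a=0 T2.b=0
T1.a=1 T2.a=0 T2.b=1
T1.a=1 T2.a=0 T2.b=2
T1.a=1 T2.a=2 T2.b=1
T1.a=1 T2.a=2 T2.b=2
T1.a=2 T2.a=0 T2.b=0
T1.a=2 T2.a=0 T2.b=1
T1.a=2 T2.a=0 T2.b=2
T1.a=2 T2.a=2 T2.b=2

outcome vector order: (T1.a,T2.a,T2.b)
|TSO outcomes| = 9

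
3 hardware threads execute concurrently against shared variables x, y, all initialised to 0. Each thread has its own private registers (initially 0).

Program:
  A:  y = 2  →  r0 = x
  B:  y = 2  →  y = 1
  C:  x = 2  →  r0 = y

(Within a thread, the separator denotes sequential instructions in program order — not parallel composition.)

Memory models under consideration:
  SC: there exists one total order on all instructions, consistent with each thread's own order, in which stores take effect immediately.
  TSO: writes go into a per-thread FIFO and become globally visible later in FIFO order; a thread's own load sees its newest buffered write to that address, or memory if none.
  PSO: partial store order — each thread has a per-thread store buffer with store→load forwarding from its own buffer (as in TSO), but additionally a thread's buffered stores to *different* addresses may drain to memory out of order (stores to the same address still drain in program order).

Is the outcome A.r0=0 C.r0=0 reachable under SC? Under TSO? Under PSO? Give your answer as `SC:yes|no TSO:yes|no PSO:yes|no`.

outcome vector order: (A.r0,C.r0)
under SC → (0,1) (0,2) (2,0) (2,1) (2,2)
under TSO → (0,0) (0,1) (0,2) (2,0) (2,1) (2,2)
under PSO → (0,0) (0,1) (0,2) (2,0) (2,1) (2,2)
target (0,0) ∈ {TSO,PSO}

SC:no TSO:yes PSO:yes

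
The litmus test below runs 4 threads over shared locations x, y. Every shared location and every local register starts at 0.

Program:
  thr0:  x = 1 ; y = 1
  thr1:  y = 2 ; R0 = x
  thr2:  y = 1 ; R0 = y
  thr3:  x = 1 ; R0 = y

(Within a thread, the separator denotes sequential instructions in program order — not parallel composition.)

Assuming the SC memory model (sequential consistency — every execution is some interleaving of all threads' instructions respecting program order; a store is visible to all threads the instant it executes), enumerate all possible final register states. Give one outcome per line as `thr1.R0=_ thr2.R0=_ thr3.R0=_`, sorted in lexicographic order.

outcome vector order: (thr1.R0,thr2.R0,thr3.R0)
|SC outcomes| = 10

thr1.R0=0 thr2.R0=1 thr3.R0=1
thr1.R0=0 thr2.R0=1 thr3.R0=2
thr1.R0=0 thr2.R0=2 thr3.R0=1
thr1.R0=0 thr2.R0=2 thr3.R0=2
thr1.R0=1 thr2.R0=1 thr3.R0=0
thr1.R0=1 thr2.R0=1 thr3.R0=1
thr1.R0=1 thr2.R0=1 thr3.R0=2
thr1.R0=1 thr2.R0=2 thr3.R0=0
thr1.R0=1 thr2.R0=2 thr3.R0=1
thr1.R0=1 thr2.R0=2 thr3.R0=2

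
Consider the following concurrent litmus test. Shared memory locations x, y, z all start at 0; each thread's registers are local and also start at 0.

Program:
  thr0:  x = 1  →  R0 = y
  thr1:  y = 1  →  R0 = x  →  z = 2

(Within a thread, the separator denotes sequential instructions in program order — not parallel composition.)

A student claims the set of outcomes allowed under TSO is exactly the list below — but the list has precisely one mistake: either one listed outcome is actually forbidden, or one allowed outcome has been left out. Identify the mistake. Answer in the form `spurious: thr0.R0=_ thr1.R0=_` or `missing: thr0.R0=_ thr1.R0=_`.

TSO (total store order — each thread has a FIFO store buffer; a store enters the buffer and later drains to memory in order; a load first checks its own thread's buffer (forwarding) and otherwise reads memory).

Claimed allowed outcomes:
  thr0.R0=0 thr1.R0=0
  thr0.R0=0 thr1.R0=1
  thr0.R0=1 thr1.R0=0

missing: thr0.R0=1 thr1.R0=1

outcome vector order: (thr0.R0,thr1.R0)
[TSO] allowed = {00 01 10 11}
TSO∖claimed = {11}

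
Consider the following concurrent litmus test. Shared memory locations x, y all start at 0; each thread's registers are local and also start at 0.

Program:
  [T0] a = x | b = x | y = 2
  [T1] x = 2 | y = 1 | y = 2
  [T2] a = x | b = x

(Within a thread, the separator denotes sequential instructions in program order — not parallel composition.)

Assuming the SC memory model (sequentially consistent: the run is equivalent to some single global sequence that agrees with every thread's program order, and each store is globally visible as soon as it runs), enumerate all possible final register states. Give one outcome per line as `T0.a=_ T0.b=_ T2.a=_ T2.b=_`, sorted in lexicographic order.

T0.a=0 T0.b=0 T2.a=0 T2.b=0
T0.a=0 T0.b=0 T2.a=0 T2.b=2
T0.a=0 T0.b=0 T2.a=2 T2.b=2
T0.a=0 T0.b=2 T2.a=0 T2.b=0
T0.a=0 T0.b=2 T2.a=0 T2.b=2
T0.a=0 T0.b=2 T2.a=2 T2.b=2
T0.a=2 T0.b=2 T2.a=0 T2.b=0
T0.a=2 T0.b=2 T2.a=0 T2.b=2
T0.a=2 T0.b=2 T2.a=2 T2.b=2

outcome vector order: (T0.a,T0.b,T2.a,T2.b)
|SC outcomes| = 9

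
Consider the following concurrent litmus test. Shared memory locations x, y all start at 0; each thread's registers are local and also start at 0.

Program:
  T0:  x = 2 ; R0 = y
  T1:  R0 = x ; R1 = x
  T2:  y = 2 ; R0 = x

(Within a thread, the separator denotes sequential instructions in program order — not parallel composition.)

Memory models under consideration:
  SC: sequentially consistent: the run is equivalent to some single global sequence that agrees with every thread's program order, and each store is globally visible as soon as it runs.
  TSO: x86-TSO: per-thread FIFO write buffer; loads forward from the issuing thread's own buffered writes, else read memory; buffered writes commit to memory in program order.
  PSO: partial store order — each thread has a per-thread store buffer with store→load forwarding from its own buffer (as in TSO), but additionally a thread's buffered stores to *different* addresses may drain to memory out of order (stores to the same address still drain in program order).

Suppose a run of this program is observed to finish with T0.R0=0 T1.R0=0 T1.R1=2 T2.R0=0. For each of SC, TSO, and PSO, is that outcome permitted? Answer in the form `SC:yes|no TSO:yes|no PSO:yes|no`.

outcome vector order: (T0.R0,T1.R0,T1.R1,T2.R0)
[SC] allowed = {0002 0022 0222 2000 2002 2020 2022 2220 2222}
[TSO] allowed = {0000 0002 0020 0022 0220 0222 2000 2002 2020 2022 2220 2222}
[PSO] allowed = {0000 0002 0020 0022 0220 0222 2000 2002 2020 2022 2220 2222}
target 0020 ∈ {TSO,PSO}

SC:no TSO:yes PSO:yes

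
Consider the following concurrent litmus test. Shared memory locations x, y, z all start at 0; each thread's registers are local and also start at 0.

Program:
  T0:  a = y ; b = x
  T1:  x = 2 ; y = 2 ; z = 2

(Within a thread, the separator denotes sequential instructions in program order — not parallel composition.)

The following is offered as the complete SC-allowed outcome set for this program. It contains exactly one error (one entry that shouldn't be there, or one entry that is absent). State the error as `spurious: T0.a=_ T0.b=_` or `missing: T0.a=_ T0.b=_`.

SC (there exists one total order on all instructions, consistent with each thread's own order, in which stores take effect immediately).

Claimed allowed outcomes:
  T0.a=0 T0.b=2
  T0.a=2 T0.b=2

missing: T0.a=0 T0.b=0

outcome vector order: (T0.a,T0.b)
SC: 3 outcomes — {<0 0>; <0 2>; <2 2>}
SC∖claimed = {<0 0>}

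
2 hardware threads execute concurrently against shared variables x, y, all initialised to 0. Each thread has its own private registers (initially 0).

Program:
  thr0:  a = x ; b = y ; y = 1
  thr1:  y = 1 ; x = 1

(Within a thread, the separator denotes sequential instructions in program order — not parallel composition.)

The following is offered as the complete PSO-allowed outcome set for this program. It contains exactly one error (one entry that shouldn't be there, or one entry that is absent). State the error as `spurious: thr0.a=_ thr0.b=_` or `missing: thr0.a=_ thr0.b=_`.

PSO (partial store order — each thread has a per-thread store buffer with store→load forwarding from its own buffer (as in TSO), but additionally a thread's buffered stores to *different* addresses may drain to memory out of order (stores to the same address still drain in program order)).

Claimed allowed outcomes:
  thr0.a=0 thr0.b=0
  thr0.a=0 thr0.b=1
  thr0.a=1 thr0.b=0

missing: thr0.a=1 thr0.b=1

outcome vector order: (thr0.a,thr0.b)
PSO (4): 0/0 0/1 1/0 1/1
PSO∖claimed = {1/1}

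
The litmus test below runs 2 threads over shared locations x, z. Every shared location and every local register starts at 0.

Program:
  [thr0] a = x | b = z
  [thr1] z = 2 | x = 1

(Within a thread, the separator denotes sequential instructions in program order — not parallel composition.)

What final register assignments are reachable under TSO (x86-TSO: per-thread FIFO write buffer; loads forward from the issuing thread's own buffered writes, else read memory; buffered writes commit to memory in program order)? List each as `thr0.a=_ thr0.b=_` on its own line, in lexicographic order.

thr0.a=0 thr0.b=0
thr0.a=0 thr0.b=2
thr0.a=1 thr0.b=2

outcome vector order: (thr0.a,thr0.b)
|TSO outcomes| = 3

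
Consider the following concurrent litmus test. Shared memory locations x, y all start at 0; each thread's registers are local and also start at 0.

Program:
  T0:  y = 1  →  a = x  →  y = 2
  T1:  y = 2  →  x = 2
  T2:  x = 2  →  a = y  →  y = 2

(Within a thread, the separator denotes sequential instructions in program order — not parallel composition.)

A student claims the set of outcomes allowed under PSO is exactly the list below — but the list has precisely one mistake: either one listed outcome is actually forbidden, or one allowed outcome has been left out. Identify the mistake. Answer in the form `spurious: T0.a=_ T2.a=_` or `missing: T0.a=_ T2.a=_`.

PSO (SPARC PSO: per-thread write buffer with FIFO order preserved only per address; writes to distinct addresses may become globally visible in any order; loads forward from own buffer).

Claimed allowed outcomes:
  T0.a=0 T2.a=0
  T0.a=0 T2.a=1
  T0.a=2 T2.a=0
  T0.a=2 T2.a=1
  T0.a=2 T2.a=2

missing: T0.a=0 T2.a=2

outcome vector order: (T0.a,T2.a)
[PSO] allowed = {(0,0), (0,1), (0,2), (2,0), (2,1), (2,2)}
PSO∖claimed = {(0,2)}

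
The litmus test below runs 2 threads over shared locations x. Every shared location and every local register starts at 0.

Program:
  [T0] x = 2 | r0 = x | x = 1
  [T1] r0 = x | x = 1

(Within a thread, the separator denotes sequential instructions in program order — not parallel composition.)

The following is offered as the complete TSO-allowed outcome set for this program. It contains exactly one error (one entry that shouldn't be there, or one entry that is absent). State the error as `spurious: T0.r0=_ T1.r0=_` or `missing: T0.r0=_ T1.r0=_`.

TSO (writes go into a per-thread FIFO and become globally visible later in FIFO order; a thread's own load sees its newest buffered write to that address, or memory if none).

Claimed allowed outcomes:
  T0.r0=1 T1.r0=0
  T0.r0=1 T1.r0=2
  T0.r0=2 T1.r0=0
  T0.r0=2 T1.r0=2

outcome vector order: (T0.r0,T1.r0)
[TSO] allowed = {<1 0>, <1 2>, <2 0>, <2 1>, <2 2>}
TSO∖claimed = {<2 1>}

missing: T0.r0=2 T1.r0=1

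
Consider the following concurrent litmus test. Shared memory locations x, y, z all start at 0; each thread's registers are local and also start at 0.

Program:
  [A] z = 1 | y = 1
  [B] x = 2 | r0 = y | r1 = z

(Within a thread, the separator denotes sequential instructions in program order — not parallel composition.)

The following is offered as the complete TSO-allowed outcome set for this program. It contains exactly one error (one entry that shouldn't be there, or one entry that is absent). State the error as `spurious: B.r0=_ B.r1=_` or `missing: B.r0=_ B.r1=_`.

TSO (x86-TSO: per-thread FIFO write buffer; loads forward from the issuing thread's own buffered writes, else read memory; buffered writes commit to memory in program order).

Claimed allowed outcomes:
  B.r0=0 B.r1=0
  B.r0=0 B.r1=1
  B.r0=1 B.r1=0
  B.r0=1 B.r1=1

outcome vector order: (B.r0,B.r1)
[TSO] allowed = {<0 0> <0 1> <1 1>}
claimed∖TSO = {<1 0>}

spurious: B.r0=1 B.r1=0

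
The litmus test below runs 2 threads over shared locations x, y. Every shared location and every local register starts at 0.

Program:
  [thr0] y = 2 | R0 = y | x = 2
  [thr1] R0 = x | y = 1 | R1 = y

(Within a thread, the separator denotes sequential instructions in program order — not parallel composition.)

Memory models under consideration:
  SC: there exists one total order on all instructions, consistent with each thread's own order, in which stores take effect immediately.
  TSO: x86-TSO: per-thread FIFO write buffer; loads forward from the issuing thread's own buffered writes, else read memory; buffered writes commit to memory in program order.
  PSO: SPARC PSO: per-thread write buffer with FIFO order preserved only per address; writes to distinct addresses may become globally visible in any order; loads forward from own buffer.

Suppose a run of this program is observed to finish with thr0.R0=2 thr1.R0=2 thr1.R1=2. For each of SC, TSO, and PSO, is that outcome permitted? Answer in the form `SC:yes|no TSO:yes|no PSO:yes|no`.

SC:no TSO:no PSO:yes

outcome vector order: (thr0.R0,thr1.R0,thr1.R1)
SC: 4 outcomes — {101 201 202 221}
TSO: 4 outcomes — {101 201 202 221}
PSO: 5 outcomes — {101 201 202 221 222}
target 222 ∈ {PSO}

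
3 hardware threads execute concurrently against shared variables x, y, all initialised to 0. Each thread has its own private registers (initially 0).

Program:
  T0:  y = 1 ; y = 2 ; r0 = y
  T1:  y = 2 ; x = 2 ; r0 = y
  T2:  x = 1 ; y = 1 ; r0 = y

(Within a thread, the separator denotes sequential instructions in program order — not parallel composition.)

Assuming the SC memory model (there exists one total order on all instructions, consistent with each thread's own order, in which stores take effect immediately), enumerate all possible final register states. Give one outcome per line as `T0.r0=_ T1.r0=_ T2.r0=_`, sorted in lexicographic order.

T0.r0=1 T1.r0=1 T2.r0=1
T0.r0=1 T1.r0=2 T2.r0=1
T0.r0=1 T1.r0=2 T2.r0=2
T0.r0=2 T1.r0=1 T2.r0=1
T0.r0=2 T1.r0=1 T2.r0=2
T0.r0=2 T1.r0=2 T2.r0=1
T0.r0=2 T1.r0=2 T2.r0=2

outcome vector order: (T0.r0,T1.r0,T2.r0)
|SC outcomes| = 7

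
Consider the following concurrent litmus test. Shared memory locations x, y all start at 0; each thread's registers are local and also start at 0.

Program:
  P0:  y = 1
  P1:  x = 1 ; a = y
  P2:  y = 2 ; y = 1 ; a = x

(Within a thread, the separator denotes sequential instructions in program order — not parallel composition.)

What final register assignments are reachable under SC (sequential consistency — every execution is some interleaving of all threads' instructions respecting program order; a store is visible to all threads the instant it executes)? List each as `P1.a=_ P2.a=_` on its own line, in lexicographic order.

P1.a=0 P2.a=1
P1.a=1 P2.a=0
P1.a=1 P2.a=1
P1.a=2 P2.a=1

outcome vector order: (P1.a,P2.a)
|SC outcomes| = 4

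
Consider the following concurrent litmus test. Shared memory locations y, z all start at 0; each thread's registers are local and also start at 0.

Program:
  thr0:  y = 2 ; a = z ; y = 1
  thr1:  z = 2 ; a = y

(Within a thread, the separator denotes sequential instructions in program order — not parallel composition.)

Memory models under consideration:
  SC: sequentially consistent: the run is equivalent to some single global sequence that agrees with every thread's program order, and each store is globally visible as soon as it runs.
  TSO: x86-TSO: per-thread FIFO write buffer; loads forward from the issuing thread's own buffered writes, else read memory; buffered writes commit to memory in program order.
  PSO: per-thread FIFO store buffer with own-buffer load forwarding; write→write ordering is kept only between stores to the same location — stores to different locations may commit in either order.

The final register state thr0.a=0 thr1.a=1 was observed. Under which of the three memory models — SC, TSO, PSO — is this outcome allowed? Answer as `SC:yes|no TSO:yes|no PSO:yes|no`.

SC:yes TSO:yes PSO:yes

outcome vector order: (thr0.a,thr1.a)
under SC → (0,1), (0,2), (2,0), (2,1), (2,2)
under TSO → (0,0), (0,1), (0,2), (2,0), (2,1), (2,2)
under PSO → (0,0), (0,1), (0,2), (2,0), (2,1), (2,2)
target (0,1) ∈ {SC,TSO,PSO}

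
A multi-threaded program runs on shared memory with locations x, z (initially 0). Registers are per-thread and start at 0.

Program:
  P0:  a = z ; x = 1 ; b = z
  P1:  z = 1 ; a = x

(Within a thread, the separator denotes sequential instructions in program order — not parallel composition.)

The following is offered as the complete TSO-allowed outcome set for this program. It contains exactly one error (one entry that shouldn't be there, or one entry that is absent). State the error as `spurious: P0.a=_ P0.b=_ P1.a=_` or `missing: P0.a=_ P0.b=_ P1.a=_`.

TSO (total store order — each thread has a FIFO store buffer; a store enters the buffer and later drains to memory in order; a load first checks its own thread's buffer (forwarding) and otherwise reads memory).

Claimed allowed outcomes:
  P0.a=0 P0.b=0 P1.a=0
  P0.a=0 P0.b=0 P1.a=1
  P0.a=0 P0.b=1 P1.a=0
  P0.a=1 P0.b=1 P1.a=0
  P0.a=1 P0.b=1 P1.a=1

missing: P0.a=0 P0.b=1 P1.a=1

outcome vector order: (P0.a,P0.b,P1.a)
[TSO] allowed = {(0,0,0); (0,0,1); (0,1,0); (0,1,1); (1,1,0); (1,1,1)}
TSO∖claimed = {(0,1,1)}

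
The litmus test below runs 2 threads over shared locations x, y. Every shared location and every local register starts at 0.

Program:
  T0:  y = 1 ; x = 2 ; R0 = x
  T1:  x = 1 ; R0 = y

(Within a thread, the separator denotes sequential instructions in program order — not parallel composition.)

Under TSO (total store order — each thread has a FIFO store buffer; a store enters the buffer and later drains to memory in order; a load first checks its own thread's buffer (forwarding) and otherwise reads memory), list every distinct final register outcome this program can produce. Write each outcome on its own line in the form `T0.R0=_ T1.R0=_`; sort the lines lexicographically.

outcome vector order: (T0.R0,T1.R0)
|TSO outcomes| = 4

T0.R0=1 T1.R0=0
T0.R0=1 T1.R0=1
T0.R0=2 T1.R0=0
T0.R0=2 T1.R0=1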